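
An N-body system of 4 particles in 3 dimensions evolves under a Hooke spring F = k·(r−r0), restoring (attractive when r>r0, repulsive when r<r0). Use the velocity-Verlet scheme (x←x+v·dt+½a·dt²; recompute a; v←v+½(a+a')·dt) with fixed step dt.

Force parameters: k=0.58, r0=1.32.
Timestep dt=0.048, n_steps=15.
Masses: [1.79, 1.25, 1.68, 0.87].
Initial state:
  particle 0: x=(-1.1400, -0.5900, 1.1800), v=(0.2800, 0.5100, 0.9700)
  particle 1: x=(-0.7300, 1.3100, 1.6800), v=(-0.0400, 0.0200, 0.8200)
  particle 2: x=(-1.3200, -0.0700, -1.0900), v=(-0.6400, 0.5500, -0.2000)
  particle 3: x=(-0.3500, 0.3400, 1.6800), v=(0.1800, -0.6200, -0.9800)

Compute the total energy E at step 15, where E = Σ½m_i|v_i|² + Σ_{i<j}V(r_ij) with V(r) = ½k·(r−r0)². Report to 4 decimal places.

5.0103

step 0: x0=(-1.1400, -0.5900, 1.1800) x1=(-0.7300, 1.3100, 1.6800) x2=(-1.3200, -0.0700, -1.0900) x3=(-0.3500, 0.3400, 1.6800)
step 1: x0=(-1.1265, -0.5652, 1.2263) x1=(-0.7322, 1.3103, 1.7184) x2=(-1.3503, -0.0433, -1.0980) x3=(-0.3417, 0.3099, 1.6318)
step 2: x0=(-1.1131, -0.5398, 1.2718) x1=(-0.7351, 1.3094, 1.7549) x2=(-1.3799, -0.0160, -1.1026) x3=(-0.3340, 0.2792, 1.5813)
step 3: x0=(-1.0997, -0.5138, 1.3167) x1=(-0.7386, 1.3071, 1.7895) x2=(-1.4085, 0.0119, -1.1038) x3=(-0.3270, 0.2481, 1.5285)
step 4: x0=(-1.0865, -0.4874, 1.3608) x1=(-0.7426, 1.3036, 1.8221) x2=(-1.4363, 0.0403, -1.1017) x3=(-0.3205, 0.2169, 1.4736)
step 5: x0=(-1.0734, -0.4605, 1.4040) x1=(-0.7473, 1.2989, 1.8527) x2=(-1.4632, 0.0692, -1.0961) x3=(-0.3146, 0.1856, 1.4166)
step 6: x0=(-1.0606, -0.4332, 1.4465) x1=(-0.7525, 1.2928, 1.8813) x2=(-1.4891, 0.0985, -1.0871) x3=(-0.3092, 0.1545, 1.3576)
step 7: x0=(-1.0482, -0.4055, 1.4881) x1=(-0.7583, 1.2855, 1.9079) x2=(-1.5139, 0.1281, -1.0748) x3=(-0.3043, 0.1237, 1.2965)
step 8: x0=(-1.0360, -0.3774, 1.5289) x1=(-0.7646, 1.2769, 1.9325) x2=(-1.5378, 0.1581, -1.0590) x3=(-0.2999, 0.0934, 1.2336)
step 9: x0=(-1.0243, -0.3490, 1.5689) x1=(-0.7715, 1.2671, 1.9549) x2=(-1.5606, 0.1884, -1.0398) x3=(-0.2960, 0.0636, 1.1688)
step 10: x0=(-1.0130, -0.3203, 1.6081) x1=(-0.7788, 1.2560, 1.9753) x2=(-1.5823, 0.2190, -1.0173) x3=(-0.2926, 0.0343, 1.1023)
step 11: x0=(-1.0020, -0.2912, 1.6464) x1=(-0.7866, 1.2438, 1.9935) x2=(-1.6029, 0.2497, -0.9915) x3=(-0.2899, 0.0058, 1.0342)
step 12: x0=(-0.9914, -0.2619, 1.6840) x1=(-0.7949, 1.2304, 2.0096) x2=(-1.6224, 0.2806, -0.9625) x3=(-0.2879, -0.0221, 0.9646)
step 13: x0=(-0.9812, -0.2322, 1.7206) x1=(-0.8036, 1.2158, 2.0234) x2=(-1.6408, 0.3116, -0.9303) x3=(-0.2867, -0.0493, 0.8938)
step 14: x0=(-0.9714, -0.2021, 1.7564) x1=(-0.8127, 1.2002, 2.0351) x2=(-1.6580, 0.3427, -0.8950) x3=(-0.2863, -0.0756, 0.8220)
step 15: x0=(-0.9619, -0.1718, 1.7913) x1=(-0.8222, 1.1835, 2.0446) x2=(-1.6742, 0.3738, -0.8566) x3=(-0.2869, -0.1011, 0.7494)
step 0 velocities: v0=(0.2800, 0.5100, 0.9700) v1=(-0.0400, 0.0200, 0.8200) v2=(-0.6400, 0.5500, -0.2000) v3=(0.1800, -0.6200, -0.9800)
step 0: KE=2.7974, PE=2.2134, E=5.0109
step 15 velocities: v0=(0.1950, 0.6341, 0.7158) v1=(-0.2014, -0.3579, 0.1739) v2=(-0.3243, 0.6482, 0.8296) v3=(-0.0229, -0.5219, -1.5168)
step 15: KE=3.1156, PE=1.8947, E=5.0103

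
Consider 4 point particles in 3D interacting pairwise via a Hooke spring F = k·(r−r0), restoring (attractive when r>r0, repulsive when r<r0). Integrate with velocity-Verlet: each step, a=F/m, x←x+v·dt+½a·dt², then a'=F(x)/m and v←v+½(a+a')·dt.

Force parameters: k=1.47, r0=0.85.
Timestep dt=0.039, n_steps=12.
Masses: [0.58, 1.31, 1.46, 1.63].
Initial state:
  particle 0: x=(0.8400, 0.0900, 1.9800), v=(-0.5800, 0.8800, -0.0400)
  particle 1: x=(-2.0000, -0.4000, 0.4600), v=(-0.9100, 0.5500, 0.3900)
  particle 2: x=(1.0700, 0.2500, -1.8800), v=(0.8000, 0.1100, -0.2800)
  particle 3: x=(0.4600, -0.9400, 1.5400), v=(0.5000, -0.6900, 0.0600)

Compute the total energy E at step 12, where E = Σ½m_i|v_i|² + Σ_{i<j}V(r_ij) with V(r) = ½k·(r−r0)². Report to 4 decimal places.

28.6920

step 0: x0=(0.8400, 0.0900, 1.9800) x1=(-2.0000, -0.4000, 0.4600) x2=(1.0700, 0.2500, -1.8800) x3=(0.4600, -0.9400, 1.5400)
step 1: x0=(0.8135, 0.1233, 1.9702) x1=(-2.0302, -0.3781, 0.4752) x2=(1.0989, 0.2531, -1.8852) x3=(0.4787, -0.9658, 1.5401)
step 2: x0=(0.7793, 0.1543, 1.9441) x1=(-2.0496, -0.3555, 0.4905) x2=(1.1229, 0.2539, -1.8789) x3=(0.4959, -0.9894, 1.5358)
step 3: x0=(0.7378, 0.1827, 1.9019) x1=(-2.0582, -0.3321, 0.5056) x2=(1.1419, 0.2523, -1.8612) x3=(0.5113, -1.0105, 1.5270)
step 4: x0=(0.6894, 0.2084, 1.8440) x1=(-2.0559, -0.3081, 0.5205) x2=(1.1559, 0.2485, -1.8321) x3=(0.5251, -1.0291, 1.5138)
step 5: x0=(0.6344, 0.2312, 1.7710) x1=(-2.0428, -0.2836, 0.5350) x2=(1.1647, 0.2424, -1.7920) x3=(0.5371, -1.0450, 1.4964)
step 6: x0=(0.5735, 0.2508, 1.6838) x1=(-2.0190, -0.2587, 0.5491) x2=(1.1683, 0.2342, -1.7410) x3=(0.5474, -1.0583, 1.4747)
step 7: x0=(0.5072, 0.2671, 1.5833) x1=(-1.9848, -0.2335, 0.5626) x2=(1.1666, 0.2239, -1.6796) x3=(0.5558, -1.0688, 1.4488)
step 8: x0=(0.4363, 0.2802, 1.4704) x1=(-1.9404, -0.2080, 0.5754) x2=(1.1597, 0.2116, -1.6082) x3=(0.5624, -1.0765, 1.4190)
step 9: x0=(0.3614, 0.2897, 1.3465) x1=(-1.8862, -0.1825, 0.5872) x2=(1.1476, 0.1975, -1.5273) x3=(0.5672, -1.0814, 1.3852)
step 10: x0=(0.2834, 0.2959, 1.2128) x1=(-1.8226, -0.1570, 0.5981) x2=(1.1304, 0.1815, -1.4374) x3=(0.5701, -1.0834, 1.3478)
step 11: x0=(0.2030, 0.2985, 1.0708) x1=(-1.7502, -0.1316, 0.6079) x2=(1.1083, 0.1639, -1.3392) x3=(0.5712, -1.0825, 1.3068)
step 12: x0=(0.1212, 0.2975, 0.9219) x1=(-1.6694, -0.1066, 0.6164) x2=(1.0813, 0.1446, -1.2334) x3=(0.5705, -1.0787, 1.2624)
step 0 velocities: v0=(-0.5800, 0.8800, -0.0400) v1=(-0.9100, 0.5500, 0.3900) v2=(0.8000, 0.1100, -0.2800) v3=(0.5000, -0.6900, 0.0600)
step 0: KE=2.2907, PE=26.4310, E=28.7217
step 12 velocities: v0=(-2.1062, -0.0684, -3.8878) v1=(2.1691, 0.6373, 0.2010) v2=(-0.7512, -0.5111, 2.8008) v3=(-0.0421, 0.1336, -1.1785)
step 12: KE=16.5225, PE=12.1695, E=28.6920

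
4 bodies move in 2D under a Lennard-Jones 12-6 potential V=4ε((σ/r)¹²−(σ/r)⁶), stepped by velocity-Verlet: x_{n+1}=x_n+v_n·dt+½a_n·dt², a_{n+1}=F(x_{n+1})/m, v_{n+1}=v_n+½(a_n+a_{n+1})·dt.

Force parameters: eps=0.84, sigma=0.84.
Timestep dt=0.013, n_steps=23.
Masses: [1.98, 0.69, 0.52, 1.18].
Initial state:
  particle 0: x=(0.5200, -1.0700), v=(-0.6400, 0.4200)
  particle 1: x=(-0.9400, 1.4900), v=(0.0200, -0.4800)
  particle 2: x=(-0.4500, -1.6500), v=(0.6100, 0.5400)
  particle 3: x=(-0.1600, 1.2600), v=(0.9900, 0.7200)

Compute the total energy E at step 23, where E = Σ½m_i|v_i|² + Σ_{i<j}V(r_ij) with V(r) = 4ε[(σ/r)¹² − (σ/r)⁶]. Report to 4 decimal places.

2.0823

step 0: x0=(0.5200, -1.0700) x1=(-0.9400, 1.4900) x2=(-0.4500, -1.6500) x3=(-0.1600, 1.2600)
step 1: x0=(0.5116, -1.0646) x1=(-0.9448, 1.4853) x2=(-0.4418, -1.6428) x3=(-0.1442, 1.2685)
step 2: x0=(0.5031, -1.0593) x1=(-0.9568, 1.4824) x2=(-0.4330, -1.6353) x3=(-0.1241, 1.2758)
step 3: x0=(0.4944, -1.0540) x1=(-0.9725, 1.4806) x2=(-0.4236, -1.6274) x3=(-0.1019, 1.2826)
step 4: x0=(0.4855, -1.0489) x1=(-0.9897, 1.4790) x2=(-0.4136, -1.6190) x3=(-0.0789, 1.2892)
step 5: x0=(0.4764, -1.0439) x1=(-1.0071, 1.4775) x2=(-0.4029, -1.6103) x3=(-0.0557, 1.2958)
step 6: x0=(0.4672, -1.0390) x1=(-1.0242, 1.4759) x2=(-0.3916, -1.6012) x3=(-0.0326, 1.3024)
step 7: x0=(0.4578, -1.0342) x1=(-1.0407, 1.4743) x2=(-0.3796, -1.5916) x3=(-0.0099, 1.3091)
step 8: x0=(0.4483, -1.0295) x1=(-1.0567, 1.4725) x2=(-0.3670, -1.5816) x3=(0.0124, 1.3158)
step 9: x0=(0.4386, -1.0249) x1=(-1.0721, 1.4707) x2=(-0.3540, -1.5713) x3=(0.0345, 1.3225)
step 10: x0=(0.4289, -1.0203) x1=(-1.0870, 1.4688) x2=(-0.3406, -1.5608) x3=(0.0562, 1.3293)
step 11: x0=(0.4191, -1.0157) x1=(-1.1015, 1.4668) x2=(-0.3273, -1.5503) x3=(0.0777, 1.3362)
step 12: x0=(0.4096, -1.0110) x1=(-1.1156, 1.4648) x2=(-0.3146, -1.5403) x3=(0.0990, 1.3430)
step 13: x0=(0.4003, -1.0061) x1=(-1.1293, 1.4628) x2=(-0.3033, -1.5312) x3=(0.1201, 1.3499)
step 14: x0=(0.3918, -1.0006) x1=(-1.1428, 1.4607) x2=(-0.2944, -1.5240) x3=(0.1410, 1.3567)
step 15: x0=(0.3841, -0.9945) x1=(-1.1560, 1.4586) x2=(-0.2891, -1.5195) x3=(0.1617, 1.3636)
step 16: x0=(0.3777, -0.9874) x1=(-1.1690, 1.4565) x2=(-0.2883, -1.5185) x3=(0.1823, 1.3705)
step 17: x0=(0.3724, -0.9794) x1=(-1.1818, 1.4544) x2=(-0.2921, -1.5212) x3=(0.2029, 1.3774)
step 18: x0=(0.3683, -0.9704) x1=(-1.1944, 1.4523) x2=(-0.3000, -1.5272) x3=(0.2233, 1.3843)
step 19: x0=(0.3648, -0.9609) x1=(-1.2069, 1.4501) x2=(-0.3107, -1.5356) x3=(0.2436, 1.3912)
step 20: x0=(0.3619, -0.9509) x1=(-1.2193, 1.4480) x2=(-0.3233, -1.5455) x3=(0.2639, 1.3981)
step 21: x0=(0.3592, -0.9408) x1=(-1.2316, 1.4458) x2=(-0.3367, -1.5562) x3=(0.2841, 1.4050)
step 22: x0=(0.3565, -0.9306) x1=(-1.2438, 1.4437) x2=(-0.3505, -1.5672) x3=(0.3043, 1.4119)
step 23: x0=(0.3539, -0.9204) x1=(-1.2559, 1.4415) x2=(-0.3641, -1.5780) x3=(0.3244, 1.4188)
step 0 velocities: v0=(-0.6400, 0.4200) v1=(0.0200, -0.4800) v2=(0.6100, 0.5400) v3=(0.9900, 0.7200)
step 0: KE=1.7164, PE=0.3949, E=2.1113
step 23 velocities: v0=(-0.2095, 0.7810) v1=(-0.9293, -0.1659) v2=(-1.0317, -0.8198) v3=(1.5462, 0.5299)
step 23: KE=2.9825, PE=-0.9002, E=2.0823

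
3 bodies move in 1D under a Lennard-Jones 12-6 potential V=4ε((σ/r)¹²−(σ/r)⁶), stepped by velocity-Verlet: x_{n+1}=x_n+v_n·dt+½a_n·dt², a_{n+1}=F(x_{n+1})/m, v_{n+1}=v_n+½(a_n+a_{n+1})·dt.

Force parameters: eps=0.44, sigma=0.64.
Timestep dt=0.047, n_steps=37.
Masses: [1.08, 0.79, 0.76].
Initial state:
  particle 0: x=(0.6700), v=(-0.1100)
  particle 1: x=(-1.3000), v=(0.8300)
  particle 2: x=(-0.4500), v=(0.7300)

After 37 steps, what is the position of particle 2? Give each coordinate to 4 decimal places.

step 0: x0=(0.6700) x1=(-1.3000) x2=(-0.4500)
step 1: x0=(0.6645) x1=(-1.2590) x2=(-0.4173)
step 2: x0=(0.6582) x1=(-1.2138) x2=(-0.3879)
step 3: x0=(0.6510) x1=(-1.1641) x2=(-0.3616)
step 4: x0=(0.6425) x1=(-1.1099) x2=(-0.3384)
step 5: x0=(0.6325) x1=(-1.0512) x2=(-0.3177)
step 6: x0=(0.6208) x1=(-0.9905) x2=(-0.2968)
step 7: x0=(0.6070) x1=(-0.9357) x2=(-0.2664)
step 8: x0=(0.5904) x1=(-0.8988) x2=(-0.2138)
step 9: x0=(0.5704) x1=(-0.8712) x2=(-0.1466)
step 10: x0=(0.5504) x1=(-0.8424) x2=(-0.0806)
step 11: x0=(0.5742) x1=(-0.8095) x2=(-0.0811)
step 12: x0=(0.6188) x1=(-0.7748) x2=(-0.1131)
step 13: x0=(0.6619) x1=(-0.7632) x2=(-0.1189)
step 14: x0=(0.7016) x1=(-0.7920) x2=(-0.0779)
step 15: x0=(0.7379) x1=(-0.8214) x2=(-0.0314)
step 16: x0=(0.7710) x1=(-0.8461) x2=(0.0148)
step 17: x0=(0.8013) x1=(-0.8669) x2=(0.0609)
step 18: x0=(0.8295) x1=(-0.8850) x2=(0.1071)
step 19: x0=(0.8572) x1=(-0.9012) x2=(0.1521)
step 20: x0=(0.8869) x1=(-0.9161) x2=(0.1929)
step 21: x0=(0.9210) x1=(-0.9300) x2=(0.2265)
step 22: x0=(0.9593) x1=(-0.9433) x2=(0.2533)
step 23: x0=(0.9995) x1=(-0.9559) x2=(0.2769)
step 24: x0=(1.0392) x1=(-0.9681) x2=(0.3007)
step 25: x0=(1.0769) x1=(-0.9799) x2=(0.3268)
step 26: x0=(1.1121) x1=(-0.9914) x2=(0.3563)
step 27: x0=(1.1445) x1=(-1.0026) x2=(0.3894)
step 28: x0=(1.1742) x1=(-1.0136) x2=(0.4262)
step 29: x0=(1.2014) x1=(-1.0245) x2=(0.4663)
step 30: x0=(1.2270) x1=(-1.0352) x2=(0.5086)
step 31: x0=(1.2526) x1=(-1.0458) x2=(0.5508)
step 32: x0=(1.2808) x1=(-1.0564) x2=(0.5892)
step 33: x0=(1.3140) x1=(-1.0668) x2=(0.6204)
step 34: x0=(1.3518) x1=(-1.0773) x2=(0.6451)
step 35: x0=(1.3912) x1=(-1.0876) x2=(0.6673)
step 36: x0=(1.4301) x1=(-1.0980) x2=(0.6904)
step 37: x0=(1.4669) x1=(-1.1082) x2=(0.7162)

(0.7162)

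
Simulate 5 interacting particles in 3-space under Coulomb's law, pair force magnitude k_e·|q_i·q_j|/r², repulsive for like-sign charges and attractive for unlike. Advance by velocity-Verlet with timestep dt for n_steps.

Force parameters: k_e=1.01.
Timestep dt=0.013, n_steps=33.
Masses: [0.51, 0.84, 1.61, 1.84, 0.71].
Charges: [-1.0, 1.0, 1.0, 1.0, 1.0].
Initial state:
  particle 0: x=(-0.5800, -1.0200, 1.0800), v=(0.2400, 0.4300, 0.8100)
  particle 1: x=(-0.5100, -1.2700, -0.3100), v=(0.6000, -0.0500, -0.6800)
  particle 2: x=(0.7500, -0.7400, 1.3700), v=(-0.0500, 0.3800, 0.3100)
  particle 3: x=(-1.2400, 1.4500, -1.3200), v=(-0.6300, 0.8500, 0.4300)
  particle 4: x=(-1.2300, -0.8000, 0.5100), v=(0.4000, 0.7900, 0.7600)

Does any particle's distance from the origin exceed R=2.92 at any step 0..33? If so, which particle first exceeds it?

no

step 0: x0=(-0.5800, -1.0200, 1.0800) x1=(-0.5100, -1.2700, -0.3100) x2=(0.7500, -0.7400, 1.3700) x3=(-1.2400, 1.4500, -1.3200) x4=(-1.2300, -0.8000, 0.5100)
step 1: x0=(-0.5769, -1.0143, 1.0903) x1=(-0.5022, -1.2707, -0.3189) x2=(0.7493, -0.7351, 1.3740) x3=(-1.2482, 1.4611, -1.3144) x4=(-1.2248, -0.7897, 0.5200)
step 2: x0=(-0.5740, -1.0086, 1.1002) x1=(-0.4943, -1.2714, -0.3277) x2=(0.7487, -0.7301, 1.3781) x3=(-1.2564, 1.4721, -1.3088) x4=(-1.2195, -0.7795, 0.5304)
step 3: x0=(-0.5713, -1.0026, 1.1097) x1=(-0.4863, -1.2723, -0.3366) x2=(0.7480, -0.7252, 1.3822) x3=(-1.2646, 1.4832, -1.3033) x4=(-1.2141, -0.7693, 0.5410)
step 4: x0=(-0.5686, -0.9966, 1.1188) x1=(-0.4783, -1.2731, -0.3456) x2=(0.7473, -0.7203, 1.3863) x3=(-1.2728, 1.4943, -1.2977) x4=(-1.2086, -0.7592, 0.5520)
step 5: x0=(-0.5661, -0.9904, 1.1275) x1=(-0.4703, -1.2741, -0.3545) x2=(0.7466, -0.7154, 1.3904) x3=(-1.2810, 1.5054, -1.2922) x4=(-1.2031, -0.7491, 0.5632)
step 6: x0=(-0.5637, -0.9840, 1.1358) x1=(-0.4622, -1.2751, -0.3635) x2=(0.7458, -0.7105, 1.3945) x3=(-1.2892, 1.5166, -1.2866) x4=(-1.1974, -0.7390, 0.5747)
step 7: x0=(-0.5614, -0.9776, 1.1437) x1=(-0.4540, -1.2762, -0.3725) x2=(0.7451, -0.7056, 1.3987) x3=(-1.2974, 1.5277, -1.2811) x4=(-1.1917, -0.7290, 0.5866)
step 8: x0=(-0.5593, -0.9709, 1.1512) x1=(-0.4459, -1.2773, -0.3816) x2=(0.7443, -0.7008, 1.4029) x3=(-1.3057, 1.5389, -1.2756) x4=(-1.1858, -0.7191, 0.5987)
step 9: x0=(-0.5573, -0.9641, 1.1583) x1=(-0.4376, -1.2785, -0.3906) x2=(0.7435, -0.6959, 1.4071) x3=(-1.3139, 1.5501, -1.2701) x4=(-1.1799, -0.7092, 0.6111)
step 10: x0=(-0.5555, -0.9572, 1.1650) x1=(-0.4294, -1.2798, -0.3997) x2=(0.7427, -0.6910, 1.4113) x3=(-1.3221, 1.5613, -1.2645) x4=(-1.1738, -0.6994, 0.6238)
step 11: x0=(-0.5538, -0.9500, 1.1713) x1=(-0.4211, -1.2811, -0.4088) x2=(0.7418, -0.6862, 1.4155) x3=(-1.3303, 1.5725, -1.2590) x4=(-1.1677, -0.6896, 0.6368)
step 12: x0=(-0.5522, -0.9428, 1.1773) x1=(-0.4128, -1.2825, -0.4180) x2=(0.7410, -0.6814, 1.4198) x3=(-1.3386, 1.5837, -1.2536) x4=(-1.1614, -0.6799, 0.6501)
step 13: x0=(-0.5508, -0.9353, 1.1828) x1=(-0.4044, -1.2839, -0.4272) x2=(0.7401, -0.6765, 1.4241) x3=(-1.3468, 1.5950, -1.2481) x4=(-1.1550, -0.6703, 0.6637)
step 14: x0=(-0.5496, -0.9277, 1.1879) x1=(-0.3960, -1.2854, -0.4364) x2=(0.7392, -0.6717, 1.4284) x3=(-1.3551, 1.6062, -1.2426) x4=(-1.1484, -0.6608, 0.6776)
step 15: x0=(-0.5485, -0.9198, 1.1926) x1=(-0.3876, -1.2870, -0.4456) x2=(0.7383, -0.6669, 1.4327) x3=(-1.3633, 1.6175, -1.2371) x4=(-1.1417, -0.6513, 0.6918)
step 16: x0=(-0.5476, -0.9118, 1.1970) x1=(-0.3792, -1.2886, -0.4548) x2=(0.7374, -0.6621, 1.4370) x3=(-1.3716, 1.6288, -1.2317) x4=(-1.1349, -0.6420, 0.7062)
step 17: x0=(-0.5468, -0.9036, 1.2009) x1=(-0.3707, -1.2902, -0.4641) x2=(0.7364, -0.6573, 1.4414) x3=(-1.3799, 1.6401, -1.2262) x4=(-1.1279, -0.6327, 0.7210)
step 18: x0=(-0.5463, -0.8952, 1.2044) x1=(-0.3622, -1.2919, -0.4734) x2=(0.7355, -0.6526, 1.4458) x3=(-1.3881, 1.6514, -1.2208) x4=(-1.1207, -0.6236, 0.7360)
step 19: x0=(-0.5459, -0.8866, 1.2075) x1=(-0.3537, -1.2936, -0.4828) x2=(0.7345, -0.6478, 1.4502) x3=(-1.3964, 1.6627, -1.2154) x4=(-1.1133, -0.6145, 0.7514)
step 20: x0=(-0.5458, -0.8777, 1.2102) x1=(-0.3452, -1.2954, -0.4921) x2=(0.7335, -0.6430, 1.4546) x3=(-1.4047, 1.6741, -1.2099) x4=(-1.1058, -0.6056, 0.7670)
step 21: x0=(-0.5459, -0.8687, 1.2125) x1=(-0.3367, -1.2972, -0.5015) x2=(0.7324, -0.6383, 1.4590) x3=(-1.4130, 1.6854, -1.2045) x4=(-1.0980, -0.5968, 0.7830)
step 22: x0=(-0.5463, -0.8593, 1.2144) x1=(-0.3281, -1.2991, -0.5109) x2=(0.7314, -0.6335, 1.4635) x3=(-1.4213, 1.6968, -1.1991) x4=(-1.0901, -0.5882, 0.7992)
step 23: x0=(-0.5469, -0.8498, 1.2158) x1=(-0.3196, -1.3010, -0.5203) x2=(0.7303, -0.6288, 1.4680) x3=(-1.4296, 1.7082, -1.1937) x4=(-1.0819, -0.5796, 0.8158)
step 24: x0=(-0.5478, -0.8399, 1.2168) x1=(-0.3110, -1.3030, -0.5297) x2=(0.7292, -0.6241, 1.4724) x3=(-1.4379, 1.7196, -1.1883) x4=(-1.0734, -0.5713, 0.8327)
step 25: x0=(-0.5490, -0.8298, 1.2173) x1=(-0.3024, -1.3050, -0.5392) x2=(0.7281, -0.6194, 1.4770) x3=(-1.4462, 1.7310, -1.1829) x4=(-1.0647, -0.5631, 0.8499)
step 26: x0=(-0.5505, -0.8194, 1.2174) x1=(-0.2938, -1.3070, -0.5487) x2=(0.7270, -0.6146, 1.4815) x3=(-1.4545, 1.7424, -1.1775) x4=(-1.0557, -0.5551, 0.8675)
step 27: x0=(-0.5524, -0.8087, 1.2171) x1=(-0.2852, -1.3091, -0.5582) x2=(0.7258, -0.6100, 1.4860) x3=(-1.4628, 1.7538, -1.1721) x4=(-1.0464, -0.5473, 0.8854)
step 28: x0=(-0.5548, -0.7976, 1.2162) x1=(-0.2766, -1.3112, -0.5677) x2=(0.7246, -0.6053, 1.4906) x3=(-1.4711, 1.7653, -1.1668) x4=(-1.0367, -0.5396, 0.9036)
step 29: x0=(-0.5575, -0.7862, 1.2149) x1=(-0.2679, -1.3134, -0.5773) x2=(0.7234, -0.6006, 1.4952) x3=(-1.4794, 1.7767, -1.1614) x4=(-1.0267, -0.5323, 0.9222)
step 30: x0=(-0.5608, -0.7743, 1.2131) x1=(-0.2593, -1.3156, -0.5869) x2=(0.7222, -0.5959, 1.4998) x3=(-1.4878, 1.7882, -1.1560) x4=(-1.0163, -0.5252, 0.9411)
step 31: x0=(-0.5647, -0.7621, 1.2107) x1=(-0.2506, -1.3178, -0.5965) x2=(0.7210, -0.5912, 1.5044) x3=(-1.4961, 1.7997, -1.1507) x4=(-1.0054, -0.5183, 0.9604)
step 32: x0=(-0.5692, -0.7493, 1.2078) x1=(-0.2420, -1.3201, -0.6061) x2=(0.7198, -0.5866, 1.5090) x3=(-1.5044, 1.8112, -1.1453) x4=(-0.9940, -0.5118, 0.9801)
step 33: x0=(-0.5744, -0.7360, 1.2044) x1=(-0.2333, -1.3224, -0.6157) x2=(0.7185, -0.5819, 1.5137) x3=(-1.5128, 1.8227, -1.1400) x4=(-0.9820, -0.5057, 1.0002)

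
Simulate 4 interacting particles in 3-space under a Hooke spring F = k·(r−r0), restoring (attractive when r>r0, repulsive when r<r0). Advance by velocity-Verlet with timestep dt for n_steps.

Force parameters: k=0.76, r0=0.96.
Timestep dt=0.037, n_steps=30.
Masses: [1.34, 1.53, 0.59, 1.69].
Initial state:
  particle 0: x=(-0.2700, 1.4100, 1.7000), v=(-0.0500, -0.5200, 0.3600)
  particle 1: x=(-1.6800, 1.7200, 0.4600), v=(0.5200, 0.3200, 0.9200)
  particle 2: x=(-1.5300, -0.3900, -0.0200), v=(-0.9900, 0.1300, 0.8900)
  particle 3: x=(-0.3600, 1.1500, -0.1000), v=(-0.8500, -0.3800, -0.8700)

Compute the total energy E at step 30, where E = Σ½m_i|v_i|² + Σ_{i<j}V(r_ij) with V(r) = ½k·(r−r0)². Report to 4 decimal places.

6.0404

step 0: x0=(-0.2700, 1.4100, 1.7000) x1=(-1.6800, 1.7200, 0.4600) x2=(-1.5300, -0.3900, -0.0200) x3=(-0.3600, 1.1500, -0.1000)
step 1: x0=(-0.2725, 1.3903, 1.7123) x1=(-1.6603, 1.7313, 0.4941) x2=(-1.5655, -0.3824, 0.0141) x3=(-0.3918, 1.1358, -0.1319)
step 2: x0=(-0.2761, 1.3698, 1.7226) x1=(-1.6398, 1.7416, 0.5282) x2=(-1.5985, -0.3694, 0.0506) x3=(-0.4242, 1.1214, -0.1630)
step 3: x0=(-0.2811, 1.3484, 1.7309) x1=(-1.6186, 1.7507, 0.5624) x2=(-1.6290, -0.3510, 0.0892) x3=(-0.4571, 1.1067, -0.1933)
step 4: x0=(-0.2872, 1.3262, 1.7371) x1=(-1.5966, 1.7588, 0.5966) x2=(-1.6569, -0.3273, 0.1299) x3=(-0.4907, 1.0918, -0.2227)
step 5: x0=(-0.2946, 1.3032, 1.7414) x1=(-1.5739, 1.7658, 0.6308) x2=(-1.6823, -0.2985, 0.1726) x3=(-0.5248, 1.0767, -0.2513)
step 6: x0=(-0.3032, 1.2796, 1.7437) x1=(-1.5506, 1.7717, 0.6649) x2=(-1.7050, -0.2648, 0.2171) x3=(-0.5594, 1.0614, -0.2788)
step 7: x0=(-0.3131, 1.2552, 1.7440) x1=(-1.5268, 1.7766, 0.6989) x2=(-1.7250, -0.2263, 0.2634) x3=(-0.5945, 1.0459, -0.3054)
step 8: x0=(-0.3241, 1.2302, 1.7425) x1=(-1.5024, 1.7803, 0.7328) x2=(-1.7424, -0.1832, 0.3112) x3=(-0.6300, 1.0304, -0.3308)
step 9: x0=(-0.3364, 1.2047, 1.7390) x1=(-1.4776, 1.7830, 0.7666) x2=(-1.7571, -0.1359, 0.3604) x3=(-0.6659, 1.0147, -0.3551)
step 10: x0=(-0.3497, 1.1786, 1.7337) x1=(-1.4523, 1.7847, 0.8002) x2=(-1.7692, -0.0844, 0.4108) x3=(-0.7023, 0.9990, -0.3783)
step 11: x0=(-0.3643, 1.1521, 1.7266) x1=(-1.4266, 1.7854, 0.8336) x2=(-1.7788, -0.0292, 0.4624) x3=(-0.7390, 0.9833, -0.4002)
step 12: x0=(-0.3799, 1.1251, 1.7178) x1=(-1.4006, 1.7850, 0.8668) x2=(-1.7858, 0.0296, 0.5149) x3=(-0.7760, 0.9675, -0.4209)
step 13: x0=(-0.3965, 1.0978, 1.7073) x1=(-1.3743, 1.7838, 0.8996) x2=(-1.7904, 0.0916, 0.5682) x3=(-0.8133, 0.9518, -0.4402)
step 14: x0=(-0.4142, 1.0702, 1.6952) x1=(-1.3477, 1.7815, 0.9322) x2=(-1.7926, 0.1566, 0.6221) x3=(-0.8508, 0.9361, -0.4582)
step 15: x0=(-0.4329, 1.0423, 1.6815) x1=(-1.3209, 1.7784, 0.9644) x2=(-1.7925, 0.2242, 0.6764) x3=(-0.8886, 0.9205, -0.4748)
step 16: x0=(-0.4524, 1.0142, 1.6663) x1=(-1.2940, 1.7745, 0.9963) x2=(-1.7903, 0.2941, 0.7309) x3=(-0.9265, 0.9049, -0.4900)
step 17: x0=(-0.4728, 0.9860, 1.6497) x1=(-1.2669, 1.7697, 1.0277) x2=(-1.7860, 0.3662, 0.7856) x3=(-0.9646, 0.8896, -0.5037)
step 18: x0=(-0.4941, 0.9577, 1.6318) x1=(-1.2397, 1.7642, 1.0587) x2=(-1.7798, 0.4399, 0.8401) x3=(-1.0029, 0.8743, -0.5159)
step 19: x0=(-0.5161, 0.9294, 1.6125) x1=(-1.2125, 1.7580, 1.0892) x2=(-1.7718, 0.5152, 0.8943) x3=(-1.0412, 0.8593, -0.5265)
step 20: x0=(-0.5388, 0.9010, 1.5921) x1=(-1.1852, 1.7511, 1.1193) x2=(-1.7622, 0.5916, 0.9481) x3=(-1.0796, 0.8444, -0.5356)
step 21: x0=(-0.5621, 0.8726, 1.5705) x1=(-1.1579, 1.7436, 1.1488) x2=(-1.7511, 0.6689, 1.0012) x3=(-1.1179, 0.8298, -0.5430)
step 22: x0=(-0.5860, 0.8443, 1.5478) x1=(-1.1306, 1.7355, 1.1777) x2=(-1.7387, 0.7469, 1.0535) x3=(-1.1563, 0.8154, -0.5488)
step 23: x0=(-0.6104, 0.8160, 1.5240) x1=(-1.1033, 1.7269, 1.2061) x2=(-1.7252, 0.8252, 1.1048) x3=(-1.1947, 0.8014, -0.5528)
step 24: x0=(-0.6352, 0.7878, 1.4993) x1=(-1.0761, 1.7179, 1.2339) x2=(-1.7107, 0.9038, 1.1549) x3=(-1.2329, 0.7876, -0.5552)
step 25: x0=(-0.6605, 0.7597, 1.4736) x1=(-1.0490, 1.7083, 1.2610) x2=(-1.6955, 0.9823, 1.2038) x3=(-1.2710, 0.7741, -0.5558)
step 26: x0=(-0.6862, 0.7317, 1.4470) x1=(-1.0219, 1.6984, 1.2875) x2=(-1.6797, 1.0606, 1.2512) x3=(-1.3090, 0.7610, -0.5546)
step 27: x0=(-0.7122, 0.7038, 1.4196) x1=(-0.9949, 1.6882, 1.3133) x2=(-1.6634, 1.1386, 1.2972) x3=(-1.3468, 0.7484, -0.5516)
step 28: x0=(-0.7386, 0.6760, 1.3913) x1=(-0.9679, 1.6775, 1.3385) x2=(-1.6469, 1.2160, 1.3415) x3=(-1.3844, 0.7361, -0.5467)
step 29: x0=(-0.7653, 0.6483, 1.3622) x1=(-0.9410, 1.6666, 1.3629) x2=(-1.6302, 1.2928, 1.3841) x3=(-1.4216, 0.7243, -0.5400)
step 30: x0=(-0.7923, 0.6207, 1.3324) x1=(-0.9142, 1.6552, 1.3866) x2=(-1.6133, 1.3688, 1.4250) x3=(-1.4586, 0.7129, -0.5313)
step 0 velocities: v0=(-0.0500, -0.5200, 0.3600) v1=(0.5200, 0.3200, 0.9200) v2=(-0.9900, 0.1300, 0.8900) v3=(-0.8500, -0.3800, -0.8700)
step 0: KE=3.1023, PE=2.9391, E=6.0414
step 30 velocities: v0=(-0.7363, -0.7426, -0.8167) v1=(0.7236, -0.3110, 0.6307) v2=(0.4547, 2.0409, 1.0793) v3=(-0.9946, -0.2994, 0.2589)
step 30: KE=4.5599, PE=1.4805, E=6.0404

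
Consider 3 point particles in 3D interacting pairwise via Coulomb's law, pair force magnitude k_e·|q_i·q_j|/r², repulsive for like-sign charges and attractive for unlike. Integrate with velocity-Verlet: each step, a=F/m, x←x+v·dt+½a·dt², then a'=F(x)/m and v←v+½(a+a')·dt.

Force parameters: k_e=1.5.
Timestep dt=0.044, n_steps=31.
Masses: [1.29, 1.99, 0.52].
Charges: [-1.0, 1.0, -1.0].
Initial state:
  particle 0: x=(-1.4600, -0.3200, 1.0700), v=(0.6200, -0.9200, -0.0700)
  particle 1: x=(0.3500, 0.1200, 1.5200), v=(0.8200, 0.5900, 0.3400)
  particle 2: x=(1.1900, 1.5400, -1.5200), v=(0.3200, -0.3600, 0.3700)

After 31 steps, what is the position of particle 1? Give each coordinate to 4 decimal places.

(1.3624, 0.8827, 1.8836)

step 0: x0=(-1.4600, -0.3200, 1.0700) x1=(0.3500, 0.1200, 1.5200) x2=(1.1900, 1.5400, -1.5200)
step 1: x0=(-1.4325, -0.3604, 1.0670) x1=(0.3859, 0.1459, 1.5349) x2=(1.2041, 1.5241, -1.5036)
step 2: x0=(-1.4045, -0.4008, 1.0643) x1=(0.4215, 0.1718, 1.5495) x2=(1.2183, 1.5082, -1.4870)
step 3: x0=(-1.3760, -0.4410, 1.0618) x1=(0.4567, 0.1977, 1.5640) x2=(1.2327, 1.4923, -1.4702)
step 4: x0=(-1.3471, -0.4811, 1.0595) x1=(0.4917, 0.2234, 1.5782) x2=(1.2471, 1.4763, -1.4531)
step 5: x0=(-1.3179, -0.5211, 1.0574) x1=(0.5264, 0.2491, 1.5923) x2=(1.2616, 1.4603, -1.4358)
step 6: x0=(-1.2882, -0.5610, 1.0555) x1=(0.5608, 0.2747, 1.6061) x2=(1.2762, 1.4443, -1.4183)
step 7: x0=(-1.2582, -0.6007, 1.0539) x1=(0.5949, 0.3002, 1.6197) x2=(1.2909, 1.4283, -1.4005)
step 8: x0=(-1.2278, -0.6403, 1.0525) x1=(0.6288, 0.3257, 1.6332) x2=(1.3057, 1.4122, -1.3824)
step 9: x0=(-1.1971, -0.6798, 1.0512) x1=(0.6624, 0.3510, 1.6464) x2=(1.3207, 1.3962, -1.3641)
step 10: x0=(-1.1661, -0.7191, 1.0502) x1=(0.6958, 0.3763, 1.6594) x2=(1.3357, 1.3802, -1.3454)
step 11: x0=(-1.1348, -0.7582, 1.0494) x1=(0.7290, 0.4014, 1.6722) x2=(1.3508, 1.3641, -1.3265)
step 12: x0=(-1.1032, -0.7972, 1.0488) x1=(0.7620, 0.4265, 1.6848) x2=(1.3660, 1.3481, -1.3072)
step 13: x0=(-1.0714, -0.8361, 1.0484) x1=(0.7949, 0.4514, 1.6971) x2=(1.3814, 1.3321, -1.2877)
step 14: x0=(-1.0394, -0.8748, 1.0481) x1=(0.8275, 0.4763, 1.7093) x2=(1.3968, 1.3162, -1.2678)
step 15: x0=(-1.0071, -0.9134, 1.0481) x1=(0.8600, 0.5010, 1.7213) x2=(1.4124, 1.3002, -1.2476)
step 16: x0=(-0.9746, -0.9518, 1.0482) x1=(0.8923, 0.5256, 1.7330) x2=(1.4280, 1.2844, -1.2270)
step 17: x0=(-0.9420, -0.9901, 1.0486) x1=(0.9244, 0.5502, 1.7446) x2=(1.4438, 1.2686, -1.2061)
step 18: x0=(-0.9091, -1.0282, 1.0491) x1=(0.9564, 0.5746, 1.7559) x2=(1.4597, 1.2528, -1.1849)
step 19: x0=(-0.8761, -1.0662, 1.0498) x1=(0.9883, 0.5989, 1.7670) x2=(1.4757, 1.2371, -1.1632)
step 20: x0=(-0.8430, -1.1041, 1.0506) x1=(1.0200, 0.6231, 1.7779) x2=(1.4918, 1.2215, -1.1412)
step 21: x0=(-0.8097, -1.1419, 1.0516) x1=(1.0516, 0.6472, 1.7886) x2=(1.5080, 1.2060, -1.1187)
step 22: x0=(-0.7762, -1.1795, 1.0528) x1=(1.0831, 0.6712, 1.7991) x2=(1.5244, 1.1906, -1.0959)
step 23: x0=(-0.7427, -1.2170, 1.0542) x1=(1.1145, 0.6952, 1.8094) x2=(1.5408, 1.1753, -1.0726)
step 24: x0=(-0.7090, -1.2545, 1.0557) x1=(1.1458, 0.7190, 1.8194) x2=(1.5574, 1.1601, -1.0489)
step 25: x0=(-0.6753, -1.2917, 1.0573) x1=(1.1770, 0.7426, 1.8293) x2=(1.5741, 1.1450, -1.0248)
step 26: x0=(-0.6414, -1.3289, 1.0592) x1=(1.2081, 0.7662, 1.8389) x2=(1.5909, 1.1300, -1.0002)
step 27: x0=(-0.6074, -1.3660, 1.0611) x1=(1.2391, 0.7897, 1.8483) x2=(1.6078, 1.1153, -0.9752)
step 28: x0=(-0.5734, -1.4030, 1.0632) x1=(1.2700, 0.8131, 1.8574) x2=(1.6249, 1.1006, -0.9497)
step 29: x0=(-0.5393, -1.4399, 1.0655) x1=(1.3009, 0.8364, 1.8664) x2=(1.6421, 1.0862, -0.9236)
step 30: x0=(-0.5051, -1.4767, 1.0679) x1=(1.3317, 0.8596, 1.8751) x2=(1.6594, 1.0719, -0.8971)
step 31: x0=(-0.4709, -1.5135, 1.0704) x1=(1.3624, 0.8827, 1.8836) x2=(1.6768, 1.0578, -0.8701)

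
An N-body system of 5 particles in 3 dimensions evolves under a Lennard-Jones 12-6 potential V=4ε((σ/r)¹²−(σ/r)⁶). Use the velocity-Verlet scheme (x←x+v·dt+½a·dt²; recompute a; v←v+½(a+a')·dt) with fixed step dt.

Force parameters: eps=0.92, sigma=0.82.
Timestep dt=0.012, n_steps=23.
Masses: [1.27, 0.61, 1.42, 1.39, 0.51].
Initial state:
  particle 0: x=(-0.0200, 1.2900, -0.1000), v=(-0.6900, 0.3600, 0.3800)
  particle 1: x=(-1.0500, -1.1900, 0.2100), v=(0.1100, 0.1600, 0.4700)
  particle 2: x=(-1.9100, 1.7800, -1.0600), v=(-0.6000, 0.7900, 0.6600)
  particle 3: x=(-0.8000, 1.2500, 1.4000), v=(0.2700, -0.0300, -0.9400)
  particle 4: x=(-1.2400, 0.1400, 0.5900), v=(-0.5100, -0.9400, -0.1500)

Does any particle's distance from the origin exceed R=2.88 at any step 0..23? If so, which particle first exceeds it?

step 0: x0=(-0.0200, 1.2900, -0.1000) x1=(-1.0500, -1.1900, 0.2100) x2=(-1.9100, 1.7800, -1.0600) x3=(-0.8000, 1.2500, 1.4000) x4=(-1.2400, 0.1400, 0.5900)
step 1: x0=(-0.0283, 1.2943, -0.0954) x1=(-1.0487, -1.1880, 0.2157) x2=(-1.9172, 1.7895, -1.0521) x3=(-0.7968, 1.2496, 1.3887) x4=(-1.2461, 0.1287, 0.5882)
step 2: x0=(-0.0366, 1.2986, -0.0908) x1=(-1.0474, -1.1859, 0.2214) x2=(-1.9244, 1.7990, -1.0442) x3=(-0.7935, 1.2492, 1.3774) x4=(-1.2521, 0.1174, 0.5864)
step 3: x0=(-0.0449, 1.3029, -0.0862) x1=(-1.0461, -1.1836, 0.2271) x2=(-1.9316, 1.8084, -1.0362) x3=(-0.7903, 1.2488, 1.3660) x4=(-1.2580, 0.1060, 0.5847)
step 4: x0=(-0.0533, 1.3072, -0.0816) x1=(-1.0449, -1.1811, 0.2329) x2=(-1.9388, 1.8179, -1.0283) x3=(-0.7871, 1.2483, 1.3545) x4=(-1.2638, 0.0945, 0.5829)
step 5: x0=(-0.0617, 1.3115, -0.0769) x1=(-1.0437, -1.1785, 0.2387) x2=(-1.9460, 1.8274, -1.0204) x3=(-0.7839, 1.2477, 1.3430) x4=(-1.2695, 0.0829, 0.5811)
step 6: x0=(-0.0701, 1.3158, -0.0722) x1=(-1.0425, -1.1757, 0.2446) x2=(-1.9531, 1.8368, -1.0124) x3=(-0.7807, 1.2472, 1.3315) x4=(-1.2752, 0.0712, 0.5793)
step 7: x0=(-0.0785, 1.3200, -0.0675) x1=(-1.0414, -1.1727, 0.2506) x2=(-1.9603, 1.8463, -1.0045) x3=(-0.7775, 1.2466, 1.3199) x4=(-1.2807, 0.0594, 0.5775)
step 8: x0=(-0.0869, 1.3243, -0.0628) x1=(-1.0403, -1.1694, 0.2566) x2=(-1.9675, 1.8558, -0.9966) x3=(-0.7742, 1.2460, 1.3083) x4=(-1.2861, 0.0474, 0.5757)
step 9: x0=(-0.0954, 1.3286, -0.0580) x1=(-1.0392, -1.1660, 0.2626) x2=(-1.9747, 1.8652, -0.9886) x3=(-0.7710, 1.2453, 1.2967) x4=(-1.2915, 0.0353, 0.5738)
step 10: x0=(-0.1039, 1.3328, -0.0532) x1=(-1.0382, -1.1622, 0.2687) x2=(-1.9818, 1.8747, -0.9807) x3=(-0.7678, 1.2446, 1.2849) x4=(-1.2967, 0.0230, 0.5719)
step 11: x0=(-0.1124, 1.3370, -0.0483) x1=(-1.0372, -1.1583, 0.2749) x2=(-1.9890, 1.8842, -0.9727) x3=(-0.7646, 1.2439, 1.2732) x4=(-1.3018, 0.0105, 0.5700)
step 12: x0=(-0.1210, 1.3413, -0.0434) x1=(-1.0364, -1.1540, 0.2812) x2=(-1.9962, 1.8936, -0.9648) x3=(-0.7614, 1.2432, 1.2613) x4=(-1.3067, -0.0023, 0.5680)
step 13: x0=(-0.1295, 1.3455, -0.0384) x1=(-1.0355, -1.1494, 0.2875) x2=(-2.0033, 1.9031, -0.9568) x3=(-0.7582, 1.2424, 1.2494) x4=(-1.3116, -0.0154, 0.5660)
step 14: x0=(-0.1382, 1.3497, -0.0334) x1=(-1.0348, -1.1445, 0.2939) x2=(-2.0105, 1.9125, -0.9489) x3=(-0.7549, 1.2416, 1.2375) x4=(-1.3163, -0.0287, 0.5639)
step 15: x0=(-0.1468, 1.3539, -0.0284) x1=(-1.0342, -1.1392, 0.3005) x2=(-2.0176, 1.9220, -0.9409) x3=(-0.7517, 1.2408, 1.2255) x4=(-1.3208, -0.0424, 0.5617)
step 16: x0=(-0.1555, 1.3581, -0.0233) x1=(-1.0336, -1.1335, 0.3071) x2=(-2.0248, 1.9314, -0.9329) x3=(-0.7484, 1.2400, 1.2134) x4=(-1.3252, -0.0565, 0.5594)
step 17: x0=(-0.1642, 1.3623, -0.0181) x1=(-1.0332, -1.1274, 0.3138) x2=(-2.0319, 1.9409, -0.9250) x3=(-0.7451, 1.2392, 1.2012) x4=(-1.3294, -0.0710, 0.5570)
step 18: x0=(-0.1730, 1.3664, -0.0128) x1=(-1.0329, -1.1208, 0.3206) x2=(-2.0391, 1.9503, -0.9170) x3=(-0.7418, 1.2383, 1.1890) x4=(-1.3334, -0.0860, 0.5546)
step 19: x0=(-0.1818, 1.3706, -0.0075) x1=(-1.0328, -1.1138, 0.3275) x2=(-2.0462, 1.9598, -0.9090) x3=(-0.7385, 1.2374, 1.1767) x4=(-1.3372, -0.1015, 0.5520)
step 20: x0=(-0.1907, 1.3747, -0.0020) x1=(-1.0328, -1.1061, 0.3345) x2=(-2.0533, 1.9692, -0.9011) x3=(-0.7351, 1.2365, 1.1642) x4=(-1.3408, -0.1176, 0.5493)
step 21: x0=(-0.1996, 1.3788, 0.0035) x1=(-1.0329, -1.0980, 0.3417) x2=(-2.0605, 1.9787, -0.8931) x3=(-0.7317, 1.2356, 1.1517) x4=(-1.3441, -0.1343, 0.5465)
step 22: x0=(-0.2086, 1.3829, 0.0091) x1=(-1.0333, -1.0892, 0.3490) x2=(-2.0676, 1.9881, -0.8851) x3=(-0.7283, 1.2347, 1.1391) x4=(-1.3472, -0.1516, 0.5435)
step 23: x0=(-0.2176, 1.3870, 0.0149) x1=(-1.0339, -1.0798, 0.3564) x2=(-2.0747, 1.9976, -0.8771) x3=(-0.7248, 1.2338, 1.1264) x4=(-1.3500, -0.1695, 0.5405)

yes, particle 2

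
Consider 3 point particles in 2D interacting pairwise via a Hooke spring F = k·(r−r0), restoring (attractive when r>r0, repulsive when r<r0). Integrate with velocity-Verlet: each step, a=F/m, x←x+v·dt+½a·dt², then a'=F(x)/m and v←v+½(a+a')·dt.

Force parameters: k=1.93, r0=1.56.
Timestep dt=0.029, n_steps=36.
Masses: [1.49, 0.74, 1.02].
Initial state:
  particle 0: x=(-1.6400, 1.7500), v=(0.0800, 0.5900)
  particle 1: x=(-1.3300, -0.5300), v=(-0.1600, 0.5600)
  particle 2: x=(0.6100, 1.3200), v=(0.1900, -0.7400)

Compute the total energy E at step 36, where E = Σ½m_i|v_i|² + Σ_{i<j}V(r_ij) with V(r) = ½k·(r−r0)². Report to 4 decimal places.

step 0: x0=(-1.6400, 1.7500) x1=(-1.3300, -0.5300) x2=(0.6100, 1.3200)
step 1: x0=(-1.6372, 1.7666) x1=(-1.3339, -0.5121) x2=(0.6143, 1.2980)
step 2: x0=(-1.6336, 1.7823) x1=(-1.3362, -0.4910) x2=(0.6162, 1.2751)
step 3: x0=(-1.6290, 1.7970) x1=(-1.3369, -0.4667) x2=(0.6156, 1.2513)
step 4: x0=(-1.6236, 1.8107) x1=(-1.3362, -0.4393) x2=(0.6126, 1.2267)
step 5: x0=(-1.6172, 1.8235) x1=(-1.3340, -0.4089) x2=(0.6073, 1.2014)
step 6: x0=(-1.6100, 1.8353) x1=(-1.3303, -0.3757) x2=(0.5996, 1.1753)
step 7: x0=(-1.6019, 1.8461) x1=(-1.3253, -0.3398) x2=(0.5897, 1.1488)
step 8: x0=(-1.5930, 1.8560) x1=(-1.3189, -0.3013) x2=(0.5775, 1.1217)
step 9: x0=(-1.5832, 1.8650) x1=(-1.3113, -0.2604) x2=(0.5632, 1.0942)
step 10: x0=(-1.5726, 1.8731) x1=(-1.3026, -0.2172) x2=(0.5469, 1.0665)
step 11: x0=(-1.5612, 1.8803) x1=(-1.2927, -0.1720) x2=(0.5286, 1.0384)
step 12: x0=(-1.5490, 1.8867) x1=(-1.2818, -0.1250) x2=(0.5085, 1.0103)
step 13: x0=(-1.5361, 1.8923) x1=(-1.2700, -0.0763) x2=(0.4866, 0.9821)
step 14: x0=(-1.5224, 1.8971) x1=(-1.2575, -0.0260) x2=(0.4631, 0.9539)
step 15: x0=(-1.5081, 1.9012) x1=(-1.2442, 0.0255) x2=(0.4381, 0.9258)
step 16: x0=(-1.4931, 1.9047) x1=(-1.2304, 0.0781) x2=(0.4117, 0.8979)
step 17: x0=(-1.4775, 1.9075) x1=(-1.2161, 0.1315) x2=(0.3841, 0.8703)
step 18: x0=(-1.4614, 1.9098) x1=(-1.2015, 0.1857) x2=(0.3554, 0.8430)
step 19: x0=(-1.4447, 1.9116) x1=(-1.1867, 0.2404) x2=(0.3258, 0.8160)
step 20: x0=(-1.4274, 1.9130) x1=(-1.1718, 0.2954) x2=(0.2954, 0.7894)
step 21: x0=(-1.4098, 1.9140) x1=(-1.1569, 0.3506) x2=(0.2643, 0.7633)
step 22: x0=(-1.3916, 1.9146) x1=(-1.1423, 0.4058) x2=(0.2327, 0.7376)
step 23: x0=(-1.3731, 1.9150) x1=(-1.1279, 0.4608) x2=(0.2008, 0.7124)
step 24: x0=(-1.3543, 1.9153) x1=(-1.1140, 0.5156) x2=(0.1687, 0.6876)
step 25: x0=(-1.3351, 1.9154) x1=(-1.1006, 0.5699) x2=(0.1365, 0.6634)
step 26: x0=(-1.3157, 1.9154) x1=(-1.0878, 0.6239) x2=(0.1044, 0.6395)
step 27: x0=(-1.2960, 1.9155) x1=(-1.0757, 0.6772) x2=(0.0724, 0.6160)
step 28: x0=(-1.2762, 1.9156) x1=(-1.0644, 0.7300) x2=(0.0407, 0.5928)
step 29: x0=(-1.2561, 1.9159) x1=(-1.0539, 0.7821) x2=(0.0094, 0.5699)
step 30: x0=(-1.2359, 1.9164) x1=(-1.0443, 0.8335) x2=(-0.0215, 0.5472)
step 31: x0=(-1.2157, 1.9171) x1=(-1.0356, 0.8843) x2=(-0.0519, 0.5246)
step 32: x0=(-1.1953, 1.9182) x1=(-1.0277, 0.9343) x2=(-0.0819, 0.5020)
step 33: x0=(-1.1749, 1.9197) x1=(-1.0207, 0.9836) x2=(-0.1113, 0.4794)
step 34: x0=(-1.1544, 1.9217) x1=(-1.0145, 1.0321) x2=(-0.1401, 0.4567)
step 35: x0=(-1.1339, 1.9242) x1=(-1.0089, 1.0798) x2=(-0.1686, 0.4338)
step 36: x0=(-1.1134, 1.9272) x1=(-1.0040, 1.1266) x2=(-0.1965, 0.4107)
step 0 velocities: v0=(0.0800, 0.5900) v1=(-0.1600, 0.5600) v2=(0.1900, -0.7400)
step 0: KE=0.6873, PE=2.2571, E=2.9444
step 36 velocities: v0=(0.7072, 0.1150) v1=(0.1588, 1.5988) v2=(-0.9576, -0.7998)
step 36: KE=2.1315, PE=0.8122, E=2.9437

2.9437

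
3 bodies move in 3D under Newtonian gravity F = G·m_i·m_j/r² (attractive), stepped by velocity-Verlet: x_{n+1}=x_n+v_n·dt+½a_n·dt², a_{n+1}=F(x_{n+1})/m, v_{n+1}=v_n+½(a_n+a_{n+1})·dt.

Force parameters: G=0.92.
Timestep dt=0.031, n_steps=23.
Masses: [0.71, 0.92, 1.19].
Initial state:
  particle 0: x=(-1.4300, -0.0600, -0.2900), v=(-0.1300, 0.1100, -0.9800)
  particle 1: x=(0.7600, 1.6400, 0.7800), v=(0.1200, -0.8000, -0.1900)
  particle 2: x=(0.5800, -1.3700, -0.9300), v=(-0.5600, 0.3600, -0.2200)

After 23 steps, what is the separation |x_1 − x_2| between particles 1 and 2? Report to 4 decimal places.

2.7921

step 0: x0=(-1.4300, -0.0600, -0.2900) x1=(0.7600, 1.6400, 0.7800) x2=(0.5800, -1.3700, -0.9300)
step 1: x0=(-1.4339, -0.0566, -0.3204) x1=(0.7637, 1.6151, 0.7741) x2=(0.5626, -1.3588, -0.9368)
step 2: x0=(-1.4376, -0.0533, -0.3508) x1=(0.7673, 1.5902, 0.7681) x2=(0.5451, -1.3475, -0.9435)
step 3: x0=(-1.4412, -0.0499, -0.3812) x1=(0.7709, 1.5651, 0.7620) x2=(0.5276, -1.3360, -0.9502)
step 4: x0=(-1.4444, -0.0467, -0.4116) x1=(0.7744, 1.5399, 0.7559) x2=(0.5099, -1.3244, -0.9568)
step 5: x0=(-1.4475, -0.0435, -0.4420) x1=(0.7779, 1.5145, 0.7497) x2=(0.4922, -1.3128, -0.9633)
step 6: x0=(-1.4504, -0.0403, -0.4724) x1=(0.7813, 1.4891, 0.7434) x2=(0.4744, -1.3009, -0.9698)
step 7: x0=(-1.4530, -0.0372, -0.5028) x1=(0.7846, 1.4635, 0.7370) x2=(0.4565, -1.2890, -0.9762)
step 8: x0=(-1.4554, -0.0341, -0.5333) x1=(0.7879, 1.4378, 0.7305) x2=(0.4385, -1.2770, -0.9826)
step 9: x0=(-1.4576, -0.0311, -0.5637) x1=(0.7911, 1.4120, 0.7240) x2=(0.4204, -1.2648, -0.9889)
step 10: x0=(-1.4595, -0.0282, -0.5941) x1=(0.7942, 1.3861, 0.7174) x2=(0.4023, -1.2524, -0.9951)
step 11: x0=(-1.4612, -0.0254, -0.6245) x1=(0.7973, 1.3600, 0.7106) x2=(0.3840, -1.2400, -1.0013)
step 12: x0=(-1.4626, -0.0226, -0.6549) x1=(0.8003, 1.3339, 0.7038) x2=(0.3657, -1.2274, -1.0074)
step 13: x0=(-1.4638, -0.0198, -0.6853) x1=(0.8032, 1.3076, 0.6969) x2=(0.3472, -1.2147, -1.0134)
step 14: x0=(-1.4648, -0.0172, -0.7157) x1=(0.8061, 1.2812, 0.6899) x2=(0.3287, -1.2018, -1.0194)
step 15: x0=(-1.4655, -0.0146, -0.7461) x1=(0.8088, 1.2546, 0.6829) x2=(0.3101, -1.1888, -1.0253)
step 16: x0=(-1.4659, -0.0122, -0.7765) x1=(0.8116, 1.2280, 0.6757) x2=(0.2914, -1.1756, -1.0311)
step 17: x0=(-1.4661, -0.0098, -0.8068) x1=(0.8142, 1.2012, 0.6684) x2=(0.2725, -1.1623, -1.0369)
step 18: x0=(-1.4660, -0.0075, -0.8371) x1=(0.8168, 1.1743, 0.6610) x2=(0.2536, -1.1489, -1.0425)
step 19: x0=(-1.4656, -0.0053, -0.8674) x1=(0.8192, 1.1472, 0.6535) x2=(0.2346, -1.1353, -1.0482)
step 20: x0=(-1.4650, -0.0032, -0.8977) x1=(0.8216, 1.1201, 0.6459) x2=(0.2154, -1.1215, -1.0537)
step 21: x0=(-1.4641, -0.0012, -0.9280) x1=(0.8240, 1.0928, 0.6381) x2=(0.1962, -1.1076, -1.0592)
step 22: x0=(-1.4628, 0.0006, -0.9582) x1=(0.8262, 1.0654, 0.6303) x2=(0.1769, -1.0935, -1.0646)
step 23: x0=(-1.4613, 0.0024, -0.9884) x1=(0.8284, 1.0378, 0.6224) x2=(0.1574, -1.0792, -1.0699)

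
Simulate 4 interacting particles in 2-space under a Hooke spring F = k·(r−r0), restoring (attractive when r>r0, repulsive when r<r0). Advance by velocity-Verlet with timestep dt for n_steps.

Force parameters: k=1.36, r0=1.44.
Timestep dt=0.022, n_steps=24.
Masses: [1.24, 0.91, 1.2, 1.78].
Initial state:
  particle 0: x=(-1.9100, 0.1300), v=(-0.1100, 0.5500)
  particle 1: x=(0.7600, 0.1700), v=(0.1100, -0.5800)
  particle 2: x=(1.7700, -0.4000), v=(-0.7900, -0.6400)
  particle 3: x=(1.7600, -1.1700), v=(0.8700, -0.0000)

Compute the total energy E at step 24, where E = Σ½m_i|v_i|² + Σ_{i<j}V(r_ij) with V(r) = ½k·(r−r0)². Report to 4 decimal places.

step 0: x0=(-1.9100, 0.1300) x1=(0.7600, 0.1700) x2=(1.7700, -0.4000) x3=(1.7600, -1.1700)
step 1: x0=(-1.9109, 0.1418) x1=(0.7619, 0.1572) x2=(1.7521, -0.4138) x3=(1.7787, -1.1699)
step 2: x0=(-1.9087, 0.1530) x1=(0.7629, 0.1444) x2=(1.7330, -0.4272) x3=(1.7965, -1.1698)
step 3: x0=(-1.9034, 0.1635) x1=(0.7629, 0.1316) x2=(1.7129, -0.4401) x3=(1.8133, -1.1694)
step 4: x0=(-1.8951, 0.1734) x1=(0.7619, 0.1187) x2=(1.6917, -0.4525) x3=(1.8293, -1.1690)
step 5: x0=(-1.8836, 0.1827) x1=(0.7599, 0.1059) x2=(1.6693, -0.4644) x3=(1.8444, -1.1685)
step 6: x0=(-1.8692, 0.1912) x1=(0.7569, 0.0932) x2=(1.6459, -0.4758) x3=(1.8587, -1.1678)
step 7: x0=(-1.8518, 0.1991) x1=(0.7529, 0.0805) x2=(1.6214, -0.4867) x3=(1.8721, -1.1670)
step 8: x0=(-1.8314, 0.2062) x1=(0.7480, 0.0678) x2=(1.5958, -0.4972) x3=(1.8846, -1.1660)
step 9: x0=(-1.8080, 0.2126) x1=(0.7421, 0.0553) x2=(1.5691, -0.5072) x3=(1.8963, -1.1649)
step 10: x0=(-1.7818, 0.2184) x1=(0.7352, 0.0428) x2=(1.5414, -0.5168) x3=(1.9072, -1.1637)
step 11: x0=(-1.7527, 0.2233) x1=(0.7275, 0.0305) x2=(1.5127, -0.5259) x3=(1.9173, -1.1623)
step 12: x0=(-1.7209, 0.2276) x1=(0.7188, 0.0183) x2=(1.4829, -0.5346) x3=(1.9266, -1.1607)
step 13: x0=(-1.6863, 0.2311) x1=(0.7092, 0.0062) x2=(1.4521, -0.5430) x3=(1.9351, -1.1589)
step 14: x0=(-1.6491, 0.2338) x1=(0.6987, -0.0057) x2=(1.4205, -0.5510) x3=(1.9429, -1.1569)
step 15: x0=(-1.6093, 0.2359) x1=(0.6874, -0.0174) x2=(1.3878, -0.5587) x3=(1.9499, -1.1548)
step 16: x0=(-1.5671, 0.2371) x1=(0.6754, -0.0289) x2=(1.3544, -0.5661) x3=(1.9562, -1.1524)
step 17: x0=(-1.5224, 0.2377) x1=(0.6625, -0.0402) x2=(1.3201, -0.5732) x3=(1.9617, -1.1497)
step 18: x0=(-1.4754, 0.2375) x1=(0.6489, -0.0513) x2=(1.2850, -0.5801) x3=(1.9666, -1.1469)
step 19: x0=(-1.4263, 0.2366) x1=(0.6346, -0.0622) x2=(1.2491, -0.5868) x3=(1.9708, -1.1438)
step 20: x0=(-1.3749, 0.2351) x1=(0.6197, -0.0729) x2=(1.2126, -0.5933) x3=(1.9742, -1.1404)
step 21: x0=(-1.3216, 0.2328) x1=(0.6042, -0.0833) x2=(1.1755, -0.5997) x3=(1.9770, -1.1368)
step 22: x0=(-1.2663, 0.2298) x1=(0.5881, -0.0934) x2=(1.1378, -0.6060) x3=(1.9791, -1.1329)
step 23: x0=(-1.2093, 0.2262) x1=(0.5715, -0.1033) x2=(1.0996, -0.6122) x3=(1.9806, -1.1287)
step 24: x0=(-1.1505, 0.2219) x1=(0.5544, -0.1129) x2=(1.0610, -0.6184) x3=(1.9814, -1.1243)
step 0 velocities: v0=(-0.1100, 0.5500) v1=(0.1100, -0.5800) v2=(-0.7900, -0.6400) v3=(0.8700, -0.0000)
step 0: KE=1.6475, PE=9.0463, E=10.6938
step 24 velocities: v0=(2.7060, -0.2079) v1=(-0.7846, -0.4302) v2=(-1.7649, -0.2802) v3=(0.0228, 0.2088)
step 24: KE=6.8863, PE=3.8044, E=10.6907

10.6907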